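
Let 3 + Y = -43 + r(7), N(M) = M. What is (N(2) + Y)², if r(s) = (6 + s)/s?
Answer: 87025/49 ≈ 1776.0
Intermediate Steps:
r(s) = (6 + s)/s
Y = -309/7 (Y = -3 + (-43 + (6 + 7)/7) = -3 + (-43 + (⅐)*13) = -3 + (-43 + 13/7) = -3 - 288/7 = -309/7 ≈ -44.143)
(N(2) + Y)² = (2 - 309/7)² = (-295/7)² = 87025/49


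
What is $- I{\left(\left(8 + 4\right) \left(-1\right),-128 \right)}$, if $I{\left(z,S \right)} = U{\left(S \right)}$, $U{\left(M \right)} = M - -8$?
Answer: $120$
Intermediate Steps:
$U{\left(M \right)} = 8 + M$ ($U{\left(M \right)} = M + 8 = 8 + M$)
$I{\left(z,S \right)} = 8 + S$
$- I{\left(\left(8 + 4\right) \left(-1\right),-128 \right)} = - (8 - 128) = \left(-1\right) \left(-120\right) = 120$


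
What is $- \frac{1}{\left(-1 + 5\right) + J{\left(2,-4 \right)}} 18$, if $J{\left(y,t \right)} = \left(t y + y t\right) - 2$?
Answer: $\frac{9}{7} \approx 1.2857$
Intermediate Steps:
$J{\left(y,t \right)} = -2 + 2 t y$ ($J{\left(y,t \right)} = \left(t y + t y\right) - 2 = 2 t y - 2 = -2 + 2 t y$)
$- \frac{1}{\left(-1 + 5\right) + J{\left(2,-4 \right)}} 18 = - \frac{1}{\left(-1 + 5\right) + \left(-2 + 2 \left(-4\right) 2\right)} 18 = - \frac{1}{4 - 18} \cdot 18 = - \frac{1}{-14} \cdot 18 = \left(-1\right) \left(- \frac{1}{14}\right) 18 = \frac{1}{14} \cdot 18 = \frac{9}{7}$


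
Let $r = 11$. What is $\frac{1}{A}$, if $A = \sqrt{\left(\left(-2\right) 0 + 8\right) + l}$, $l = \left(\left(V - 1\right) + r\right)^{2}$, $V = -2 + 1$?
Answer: $\frac{\sqrt{89}}{89} \approx 0.106$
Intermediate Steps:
$V = -1$
$l = 81$ ($l = \left(\left(-1 - 1\right) + 11\right)^{2} = \left(-2 + 11\right)^{2} = 9^{2} = 81$)
$A = \sqrt{89}$ ($A = \sqrt{\left(\left(-2\right) 0 + 8\right) + 81} = \sqrt{\left(0 + 8\right) + 81} = \sqrt{8 + 81} = \sqrt{89} \approx 9.434$)
$\frac{1}{A} = \frac{1}{\sqrt{89}} = \frac{\sqrt{89}}{89}$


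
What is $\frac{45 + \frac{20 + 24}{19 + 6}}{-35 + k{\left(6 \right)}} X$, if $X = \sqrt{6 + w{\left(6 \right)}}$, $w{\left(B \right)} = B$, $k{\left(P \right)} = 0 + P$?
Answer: $- \frac{2338 \sqrt{3}}{725} \approx -5.5856$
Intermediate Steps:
$k{\left(P \right)} = P$
$X = 2 \sqrt{3}$ ($X = \sqrt{6 + 6} = \sqrt{12} = 2 \sqrt{3} \approx 3.4641$)
$\frac{45 + \frac{20 + 24}{19 + 6}}{-35 + k{\left(6 \right)}} X = \frac{45 + \frac{20 + 24}{19 + 6}}{-35 + 6} \cdot 2 \sqrt{3} = \frac{45 + \frac{44}{25}}{-29} \cdot 2 \sqrt{3} = \left(45 + 44 \cdot \frac{1}{25}\right) \left(- \frac{1}{29}\right) 2 \sqrt{3} = \left(45 + \frac{44}{25}\right) \left(- \frac{1}{29}\right) 2 \sqrt{3} = \frac{1169}{25} \left(- \frac{1}{29}\right) 2 \sqrt{3} = - \frac{1169 \cdot 2 \sqrt{3}}{725} = - \frac{2338 \sqrt{3}}{725}$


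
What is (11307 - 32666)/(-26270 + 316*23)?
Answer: 21359/19002 ≈ 1.1240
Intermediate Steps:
(11307 - 32666)/(-26270 + 316*23) = -21359/(-26270 + 7268) = -21359/(-19002) = -21359*(-1/19002) = 21359/19002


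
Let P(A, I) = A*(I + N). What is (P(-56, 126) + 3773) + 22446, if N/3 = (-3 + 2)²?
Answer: 18995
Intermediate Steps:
N = 3 (N = 3*(-3 + 2)² = 3*(-1)² = 3*1 = 3)
P(A, I) = A*(3 + I) (P(A, I) = A*(I + 3) = A*(3 + I))
(P(-56, 126) + 3773) + 22446 = (-56*(3 + 126) + 3773) + 22446 = (-56*129 + 3773) + 22446 = (-7224 + 3773) + 22446 = -3451 + 22446 = 18995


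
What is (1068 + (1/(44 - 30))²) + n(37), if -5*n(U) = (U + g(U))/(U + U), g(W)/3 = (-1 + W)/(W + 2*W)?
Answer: 286543863/268324 ≈ 1067.9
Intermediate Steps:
g(W) = (-1 + W)/W (g(W) = 3*((-1 + W)/(W + 2*W)) = 3*((-1 + W)/((3*W))) = 3*((-1 + W)*(1/(3*W))) = 3*((-1 + W)/(3*W)) = (-1 + W)/W)
n(U) = -(U + (-1 + U)/U)/(10*U) (n(U) = -(U + (-1 + U)/U)/(5*(U + U)) = -(U + (-1 + U)/U)/(5*(2*U)) = -(U + (-1 + U)/U)*1/(2*U)/5 = -(U + (-1 + U)/U)/(10*U))
(1068 + (1/(44 - 30))²) + n(37) = (1068 + (1/(44 - 30))²) + (⅒)*(1 - 1*37 - 1*37²)/37² = (1068 + (1/14)²) + (⅒)*(1/1369)*(1 - 37 - 1*1369) = (1068 + (1/14)²) + (⅒)*(1/1369)*(1 - 37 - 1369) = (1068 + 1/196) + (⅒)*(1/1369)*(-1405) = 209329/196 - 281/2738 = 286543863/268324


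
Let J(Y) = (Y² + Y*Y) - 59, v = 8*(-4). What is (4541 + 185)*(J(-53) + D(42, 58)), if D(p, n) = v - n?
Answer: 25846494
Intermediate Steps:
v = -32
J(Y) = -59 + 2*Y² (J(Y) = (Y² + Y²) - 59 = 2*Y² - 59 = -59 + 2*Y²)
D(p, n) = -32 - n
(4541 + 185)*(J(-53) + D(42, 58)) = (4541 + 185)*((-59 + 2*(-53)²) + (-32 - 1*58)) = 4726*((-59 + 2*2809) + (-32 - 58)) = 4726*((-59 + 5618) - 90) = 4726*(5559 - 90) = 4726*5469 = 25846494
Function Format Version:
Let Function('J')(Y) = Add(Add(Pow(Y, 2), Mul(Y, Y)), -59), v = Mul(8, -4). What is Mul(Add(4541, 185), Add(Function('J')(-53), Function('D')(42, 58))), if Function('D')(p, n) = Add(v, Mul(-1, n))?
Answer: 25846494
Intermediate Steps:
v = -32
Function('J')(Y) = Add(-59, Mul(2, Pow(Y, 2))) (Function('J')(Y) = Add(Add(Pow(Y, 2), Pow(Y, 2)), -59) = Add(Mul(2, Pow(Y, 2)), -59) = Add(-59, Mul(2, Pow(Y, 2))))
Function('D')(p, n) = Add(-32, Mul(-1, n))
Mul(Add(4541, 185), Add(Function('J')(-53), Function('D')(42, 58))) = Mul(Add(4541, 185), Add(Add(-59, Mul(2, Pow(-53, 2))), Add(-32, Mul(-1, 58)))) = Mul(4726, Add(Add(-59, Mul(2, 2809)), Add(-32, -58))) = Mul(4726, Add(Add(-59, 5618), -90)) = Mul(4726, Add(5559, -90)) = Mul(4726, 5469) = 25846494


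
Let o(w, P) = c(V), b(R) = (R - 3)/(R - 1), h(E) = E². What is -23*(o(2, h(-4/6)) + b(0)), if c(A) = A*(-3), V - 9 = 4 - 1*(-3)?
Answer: 1035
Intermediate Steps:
V = 16 (V = 9 + (4 - 1*(-3)) = 9 + (4 + 3) = 9 + 7 = 16)
b(R) = (-3 + R)/(-1 + R)
c(A) = -3*A
o(w, P) = -48 (o(w, P) = -3*16 = -48)
-23*(o(2, h(-4/6)) + b(0)) = -23*(-48 + (-3 + 0)/(-1 + 0)) = -23*(-48 - 3/(-1)) = -23*(-48 - 1*(-3)) = -23*(-48 + 3) = -23*(-45) = 1035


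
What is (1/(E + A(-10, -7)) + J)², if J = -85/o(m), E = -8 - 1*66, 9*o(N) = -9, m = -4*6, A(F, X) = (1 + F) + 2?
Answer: 47389456/6561 ≈ 7222.9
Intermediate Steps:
A(F, X) = 3 + F
m = -24
o(N) = -1 (o(N) = (⅑)*(-9) = -1)
E = -74 (E = -8 - 66 = -74)
J = 85 (J = -85/(-1) = -85*(-1) = 85)
(1/(E + A(-10, -7)) + J)² = (1/(-74 + (3 - 10)) + 85)² = (1/(-74 - 7) + 85)² = (1/(-81) + 85)² = (-1/81 + 85)² = (6884/81)² = 47389456/6561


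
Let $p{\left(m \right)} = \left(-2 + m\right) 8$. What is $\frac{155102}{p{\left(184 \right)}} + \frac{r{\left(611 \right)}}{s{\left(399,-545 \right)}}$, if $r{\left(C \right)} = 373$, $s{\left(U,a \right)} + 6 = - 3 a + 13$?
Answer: $\frac{63805143}{597688} \approx 106.75$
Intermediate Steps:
$s{\left(U,a \right)} = 7 - 3 a$ ($s{\left(U,a \right)} = -6 - \left(-13 + 3 a\right) = 7 - 3 a$)
$p{\left(m \right)} = -16 + 8 m$
$\frac{155102}{p{\left(184 \right)}} + \frac{r{\left(611 \right)}}{s{\left(399,-545 \right)}} = \frac{155102}{-16 + 8 \cdot 184} + \frac{373}{7 - -1635} = \frac{155102}{-16 + 1472} + \frac{373}{7 + 1635} = \frac{155102}{1456} + \frac{373}{1642} = 155102 \cdot \frac{1}{1456} + 373 \cdot \frac{1}{1642} = \frac{77551}{728} + \frac{373}{1642} = \frac{63805143}{597688}$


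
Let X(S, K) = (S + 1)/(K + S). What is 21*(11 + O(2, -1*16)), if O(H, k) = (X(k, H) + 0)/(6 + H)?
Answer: 3741/16 ≈ 233.81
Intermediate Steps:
X(S, K) = (1 + S)/(K + S)
O(H, k) = (1 + k)/((6 + H)*(H + k)) (O(H, k) = ((1 + k)/(H + k) + 0)/(6 + H) = ((1 + k)/(H + k))/(6 + H) = (1 + k)/((6 + H)*(H + k)))
21*(11 + O(2, -1*16)) = 21*(11 + (1 - 1*16)/((6 + 2)*(2 - 1*16))) = 21*(11 + (1 - 16)/(8*(2 - 16))) = 21*(11 + (⅛)*(-15)/(-14)) = 21*(11 + (⅛)*(-1/14)*(-15)) = 21*(11 + 15/112) = 21*(1247/112) = 3741/16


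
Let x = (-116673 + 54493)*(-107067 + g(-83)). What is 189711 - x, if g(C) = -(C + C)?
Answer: -6646914469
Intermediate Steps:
g(C) = -2*C
x = 6647104180 (x = (-116673 + 54493)*(-107067 - 2*(-83)) = -62180*(-107067 + 166) = -62180*(-106901) = 6647104180)
189711 - x = 189711 - 1*6647104180 = 189711 - 6647104180 = -6646914469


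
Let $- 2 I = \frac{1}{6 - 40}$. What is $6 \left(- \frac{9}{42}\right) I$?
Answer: $- \frac{9}{476} \approx -0.018908$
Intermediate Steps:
$I = \frac{1}{68}$ ($I = - \frac{1}{2 \left(6 - 40\right)} = - \frac{1}{2 \left(-34\right)} = \left(- \frac{1}{2}\right) \left(- \frac{1}{34}\right) = \frac{1}{68} \approx 0.014706$)
$6 \left(- \frac{9}{42}\right) I = 6 \left(- \frac{9}{42}\right) \frac{1}{68} = 6 \left(\left(-9\right) \frac{1}{42}\right) \frac{1}{68} = 6 \left(- \frac{3}{14}\right) \frac{1}{68} = \left(- \frac{9}{7}\right) \frac{1}{68} = - \frac{9}{476}$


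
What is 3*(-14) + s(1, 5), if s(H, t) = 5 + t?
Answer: -32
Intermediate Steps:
3*(-14) + s(1, 5) = 3*(-14) + (5 + 5) = -42 + 10 = -32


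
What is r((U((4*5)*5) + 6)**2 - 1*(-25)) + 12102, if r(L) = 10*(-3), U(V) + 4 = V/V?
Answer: 12072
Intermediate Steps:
U(V) = -3 (U(V) = -4 + V/V = -4 + 1 = -3)
r(L) = -30
r((U((4*5)*5) + 6)**2 - 1*(-25)) + 12102 = -30 + 12102 = 12072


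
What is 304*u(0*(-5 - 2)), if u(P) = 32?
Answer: 9728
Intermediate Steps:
304*u(0*(-5 - 2)) = 304*32 = 9728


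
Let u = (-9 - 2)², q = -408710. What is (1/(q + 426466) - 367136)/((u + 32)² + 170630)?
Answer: -6518866815/3445356484 ≈ -1.8921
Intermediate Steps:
u = 121 (u = (-11)² = 121)
(1/(q + 426466) - 367136)/((u + 32)² + 170630) = (1/(-408710 + 426466) - 367136)/((121 + 32)² + 170630) = (1/17756 - 367136)/(153² + 170630) = (1/17756 - 367136)/(23409 + 170630) = -6518866815/17756/194039 = -6518866815/17756*1/194039 = -6518866815/3445356484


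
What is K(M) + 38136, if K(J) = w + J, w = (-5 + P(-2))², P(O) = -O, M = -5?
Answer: 38140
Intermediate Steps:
w = 9 (w = (-5 - 1*(-2))² = (-5 + 2)² = (-3)² = 9)
K(J) = 9 + J
K(M) + 38136 = (9 - 5) + 38136 = 4 + 38136 = 38140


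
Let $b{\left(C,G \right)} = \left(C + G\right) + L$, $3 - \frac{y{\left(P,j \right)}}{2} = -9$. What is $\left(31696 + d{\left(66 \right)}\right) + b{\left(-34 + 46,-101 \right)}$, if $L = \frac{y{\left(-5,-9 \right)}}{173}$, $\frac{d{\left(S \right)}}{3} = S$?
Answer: $\frac{5502289}{173} \approx 31805.0$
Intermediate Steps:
$d{\left(S \right)} = 3 S$
$y{\left(P,j \right)} = 24$ ($y{\left(P,j \right)} = 6 - -18 = 6 + 18 = 24$)
$L = \frac{24}{173} \approx 0.13873$
$b{\left(C,G \right)} = \frac{24}{173} + C + G$ ($b{\left(C,G \right)} = \left(C + G\right) + \frac{24}{173} = \frac{24}{173} + C + G$)
$\left(31696 + d{\left(66 \right)}\right) + b{\left(-34 + 46,-101 \right)} = \left(31696 + 3 \cdot 66\right) + \left(\frac{24}{173} + \left(-34 + 46\right) - 101\right) = \left(31696 + 198\right) + \left(\frac{24}{173} + 12 - 101\right) = 31894 - \frac{15373}{173} = \frac{5502289}{173}$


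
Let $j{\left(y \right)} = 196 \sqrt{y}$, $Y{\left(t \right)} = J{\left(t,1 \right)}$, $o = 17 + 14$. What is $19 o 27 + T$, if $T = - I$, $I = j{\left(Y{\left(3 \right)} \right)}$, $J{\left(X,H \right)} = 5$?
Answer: $15903 - 196 \sqrt{5} \approx 15465.0$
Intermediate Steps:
$o = 31$
$Y{\left(t \right)} = 5$
$I = 196 \sqrt{5} \approx 438.27$
$T = - 196 \sqrt{5} \approx -438.27$
$19 o 27 + T = 19 \cdot 31 \cdot 27 - 196 \sqrt{5} = 589 \cdot 27 - 196 \sqrt{5} = 15903 - 196 \sqrt{5}$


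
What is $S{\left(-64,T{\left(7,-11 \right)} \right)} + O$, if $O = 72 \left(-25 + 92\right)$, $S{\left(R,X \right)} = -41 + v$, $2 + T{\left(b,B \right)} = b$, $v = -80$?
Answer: $4703$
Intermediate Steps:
$T{\left(b,B \right)} = -2 + b$
$S{\left(R,X \right)} = -121$ ($S{\left(R,X \right)} = -41 - 80 = -121$)
$O = 4824$ ($O = 72 \cdot 67 = 4824$)
$S{\left(-64,T{\left(7,-11 \right)} \right)} + O = -121 + 4824 = 4703$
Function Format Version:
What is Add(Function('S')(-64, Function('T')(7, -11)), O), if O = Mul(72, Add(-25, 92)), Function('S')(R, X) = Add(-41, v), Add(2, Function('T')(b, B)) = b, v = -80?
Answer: 4703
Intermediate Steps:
Function('T')(b, B) = Add(-2, b)
Function('S')(R, X) = -121 (Function('S')(R, X) = Add(-41, -80) = -121)
O = 4824 (O = Mul(72, 67) = 4824)
Add(Function('S')(-64, Function('T')(7, -11)), O) = Add(-121, 4824) = 4703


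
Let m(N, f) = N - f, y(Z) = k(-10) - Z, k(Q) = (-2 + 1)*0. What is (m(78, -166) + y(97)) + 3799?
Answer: 3946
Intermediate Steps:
k(Q) = 0 (k(Q) = -1*0 = 0)
y(Z) = -Z (y(Z) = 0 - Z = -Z)
(m(78, -166) + y(97)) + 3799 = ((78 - 1*(-166)) - 1*97) + 3799 = ((78 + 166) - 97) + 3799 = (244 - 97) + 3799 = 147 + 3799 = 3946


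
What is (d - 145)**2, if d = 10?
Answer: 18225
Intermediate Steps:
(d - 145)**2 = (10 - 145)**2 = (-135)**2 = 18225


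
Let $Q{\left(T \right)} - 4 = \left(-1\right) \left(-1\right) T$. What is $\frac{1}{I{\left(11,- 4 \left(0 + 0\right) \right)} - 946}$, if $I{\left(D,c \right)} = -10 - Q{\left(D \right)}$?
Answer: $- \frac{1}{971} \approx -0.0010299$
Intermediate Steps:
$Q{\left(T \right)} = 4 + T$ ($Q{\left(T \right)} = 4 + \left(-1\right) \left(-1\right) T = 4 + 1 T = 4 + T$)
$I{\left(D,c \right)} = -14 - D$ ($I{\left(D,c \right)} = -10 - \left(4 + D\right) = -14 - D$)
$\frac{1}{I{\left(11,- 4 \left(0 + 0\right) \right)} - 946} = \frac{1}{\left(-14 - 11\right) - 946} = \frac{1}{-25 - 946} = \frac{1}{-971} = - \frac{1}{971}$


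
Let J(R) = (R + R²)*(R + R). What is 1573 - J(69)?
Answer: -664967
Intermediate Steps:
J(R) = 2*R*(R + R²) (J(R) = (R + R²)*(2*R) = 2*R*(R + R²))
1573 - J(69) = 1573 - 2*69²*(1 + 69) = 1573 - 2*4761*70 = 1573 - 1*666540 = 1573 - 666540 = -664967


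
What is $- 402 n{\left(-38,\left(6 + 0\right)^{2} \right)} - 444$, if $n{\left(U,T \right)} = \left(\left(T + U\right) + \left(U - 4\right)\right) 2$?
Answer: $34932$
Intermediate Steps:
$n{\left(U,T \right)} = -8 + 2 T + 4 U$ ($n{\left(U,T \right)} = \left(\left(T + U\right) + \left(-4 + U\right)\right) 2 = \left(-4 + T + 2 U\right) 2 = -8 + 2 T + 4 U$)
$- 402 n{\left(-38,\left(6 + 0\right)^{2} \right)} - 444 = - 402 \left(-8 + 2 \left(6 + 0\right)^{2} + 4 \left(-38\right)\right) - 444 = - 402 \left(-8 + 2 \cdot 6^{2} - 152\right) - 444 = - 402 \left(-8 + 2 \cdot 36 - 152\right) - 444 = - 402 \left(-8 + 72 - 152\right) - 444 = \left(-402\right) \left(-88\right) - 444 = 35376 - 444 = 34932$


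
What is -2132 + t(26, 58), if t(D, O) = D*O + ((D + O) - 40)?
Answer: -580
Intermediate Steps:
t(D, O) = -40 + D + O + D*O (t(D, O) = D*O + (-40 + D + O) = -40 + D + O + D*O)
-2132 + t(26, 58) = -2132 + (-40 + 26 + 58 + 26*58) = -2132 + (-40 + 26 + 58 + 1508) = -2132 + 1552 = -580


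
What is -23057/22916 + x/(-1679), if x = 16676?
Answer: -420859919/38475964 ≈ -10.938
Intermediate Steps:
-23057/22916 + x/(-1679) = -23057/22916 + 16676/(-1679) = -23057*1/22916 + 16676*(-1/1679) = -23057/22916 - 16676/1679 = -420859919/38475964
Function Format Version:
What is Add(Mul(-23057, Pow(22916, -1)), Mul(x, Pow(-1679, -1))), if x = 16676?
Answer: Rational(-420859919, 38475964) ≈ -10.938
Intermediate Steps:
Add(Mul(-23057, Pow(22916, -1)), Mul(x, Pow(-1679, -1))) = Add(Mul(-23057, Pow(22916, -1)), Mul(16676, Pow(-1679, -1))) = Add(Mul(-23057, Rational(1, 22916)), Mul(16676, Rational(-1, 1679))) = Add(Rational(-23057, 22916), Rational(-16676, 1679)) = Rational(-420859919, 38475964)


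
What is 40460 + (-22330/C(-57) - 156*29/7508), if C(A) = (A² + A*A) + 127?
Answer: 100615150243/2487025 ≈ 40456.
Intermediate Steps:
C(A) = 127 + 2*A² (C(A) = (A² + A²) + 127 = 2*A² + 127 = 127 + 2*A²)
40460 + (-22330/C(-57) - 156*29/7508) = 40460 + (-22330/(127 + 2*(-57)²) - 156*29/7508) = 40460 + (-22330/(127 + 2*3249) - 4524*1/7508) = 40460 + (-22330/(127 + 6498) - 1131/1877) = 40460 + (-22330/6625 - 1131/1877) = 40460 + (-22330*1/6625 - 1131/1877) = 40460 + (-4466/1325 - 1131/1877) = 40460 - 9881257/2487025 = 100615150243/2487025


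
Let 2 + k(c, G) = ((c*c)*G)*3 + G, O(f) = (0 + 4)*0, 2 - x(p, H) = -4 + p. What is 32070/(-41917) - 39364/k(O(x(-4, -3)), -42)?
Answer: 412152427/461087 ≈ 893.87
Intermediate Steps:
x(p, H) = 6 - p (x(p, H) = 2 - (-4 + p) = 2 + (4 - p) = 6 - p)
O(f) = 0 (O(f) = 4*0 = 0)
k(c, G) = -2 + G + 3*G*c² (k(c, G) = -2 + (((c*c)*G)*3 + G) = -2 + ((c²*G)*3 + G) = -2 + ((G*c²)*3 + G) = -2 + (3*G*c² + G) = -2 + (G + 3*G*c²) = -2 + G + 3*G*c²)
32070/(-41917) - 39364/k(O(x(-4, -3)), -42) = 32070/(-41917) - 39364/(-2 - 42 + 3*(-42)*0²) = 32070*(-1/41917) - 39364/(-2 - 42 + 3*(-42)*0) = -32070/41917 - 39364/(-2 - 42 + 0) = -32070/41917 - 39364/(-44) = -32070/41917 - 39364*(-1/44) = -32070/41917 + 9841/11 = 412152427/461087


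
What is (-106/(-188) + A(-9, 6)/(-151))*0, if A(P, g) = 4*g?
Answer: 0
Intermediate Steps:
(-106/(-188) + A(-9, 6)/(-151))*0 = (-106/(-188) + (4*6)/(-151))*0 = (-106*(-1/188) + 24*(-1/151))*0 = (53/94 - 24/151)*0 = (5747/14194)*0 = 0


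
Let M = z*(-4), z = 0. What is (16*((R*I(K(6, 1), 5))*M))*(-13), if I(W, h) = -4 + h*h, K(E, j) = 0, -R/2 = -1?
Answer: 0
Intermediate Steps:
R = 2 (R = -2*(-1) = 2)
I(W, h) = -4 + h**2
M = 0 (M = 0*(-4) = 0)
(16*((R*I(K(6, 1), 5))*M))*(-13) = (16*((2*(-4 + 5**2))*0))*(-13) = (16*((2*(-4 + 25))*0))*(-13) = (16*((2*21)*0))*(-13) = (16*(42*0))*(-13) = (16*0)*(-13) = 0*(-13) = 0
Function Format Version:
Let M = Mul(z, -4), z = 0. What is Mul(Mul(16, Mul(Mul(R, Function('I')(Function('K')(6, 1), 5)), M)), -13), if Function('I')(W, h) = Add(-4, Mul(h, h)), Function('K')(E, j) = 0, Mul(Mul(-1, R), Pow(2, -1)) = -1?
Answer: 0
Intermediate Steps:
R = 2 (R = Mul(-2, -1) = 2)
Function('I')(W, h) = Add(-4, Pow(h, 2))
M = 0 (M = Mul(0, -4) = 0)
Mul(Mul(16, Mul(Mul(R, Function('I')(Function('K')(6, 1), 5)), M)), -13) = Mul(Mul(16, Mul(Mul(2, Add(-4, Pow(5, 2))), 0)), -13) = Mul(Mul(16, Mul(Mul(2, Add(-4, 25)), 0)), -13) = Mul(Mul(16, Mul(Mul(2, 21), 0)), -13) = Mul(Mul(16, Mul(42, 0)), -13) = Mul(Mul(16, 0), -13) = Mul(0, -13) = 0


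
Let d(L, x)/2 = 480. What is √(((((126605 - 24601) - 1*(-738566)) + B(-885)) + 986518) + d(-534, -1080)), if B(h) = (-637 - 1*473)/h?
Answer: √6363439454/59 ≈ 1352.1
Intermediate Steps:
d(L, x) = 960 (d(L, x) = 2*480 = 960)
B(h) = -1110/h (B(h) = (-637 - 473)/h = -1110/h)
√(((((126605 - 24601) - 1*(-738566)) + B(-885)) + 986518) + d(-534, -1080)) = √(((((126605 - 24601) - 1*(-738566)) - 1110/(-885)) + 986518) + 960) = √((((102004 + 738566) - 1110*(-1/885)) + 986518) + 960) = √(((840570 + 74/59) + 986518) + 960) = √((49593704/59 + 986518) + 960) = √(107798266/59 + 960) = √(107854906/59) = √6363439454/59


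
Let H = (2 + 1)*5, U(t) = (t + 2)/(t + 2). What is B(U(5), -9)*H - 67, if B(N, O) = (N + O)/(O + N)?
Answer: -52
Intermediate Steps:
U(t) = 1 (U(t) = (2 + t)/(2 + t) = 1)
B(N, O) = 1 (B(N, O) = (N + O)/(N + O) = 1)
H = 15 (H = 3*5 = 15)
B(U(5), -9)*H - 67 = 1*15 - 67 = 15 - 67 = -52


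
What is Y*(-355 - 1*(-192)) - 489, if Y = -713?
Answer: 115730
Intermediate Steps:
Y*(-355 - 1*(-192)) - 489 = -713*(-355 - 1*(-192)) - 489 = -713*(-355 + 192) - 489 = -713*(-163) - 489 = 116219 - 489 = 115730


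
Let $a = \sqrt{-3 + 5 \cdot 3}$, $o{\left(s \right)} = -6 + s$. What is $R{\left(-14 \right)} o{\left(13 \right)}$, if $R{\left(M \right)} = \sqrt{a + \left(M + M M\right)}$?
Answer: $7 \sqrt{182 + 2 \sqrt{3}} \approx 95.33$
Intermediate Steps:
$a = 2 \sqrt{3}$ ($a = \sqrt{-3 + 15} = \sqrt{12} = 2 \sqrt{3} \approx 3.4641$)
$R{\left(M \right)} = \sqrt{M + M^{2} + 2 \sqrt{3}}$ ($R{\left(M \right)} = \sqrt{2 \sqrt{3} + \left(M + M M\right)} = \sqrt{2 \sqrt{3} + \left(M + M^{2}\right)} = \sqrt{M + M^{2} + 2 \sqrt{3}}$)
$R{\left(-14 \right)} o{\left(13 \right)} = \sqrt{-14 + \left(-14\right)^{2} + 2 \sqrt{3}} \left(-6 + 13\right) = \sqrt{-14 + 196 + 2 \sqrt{3}} \cdot 7 = \sqrt{182 + 2 \sqrt{3}} \cdot 7 = 7 \sqrt{182 + 2 \sqrt{3}}$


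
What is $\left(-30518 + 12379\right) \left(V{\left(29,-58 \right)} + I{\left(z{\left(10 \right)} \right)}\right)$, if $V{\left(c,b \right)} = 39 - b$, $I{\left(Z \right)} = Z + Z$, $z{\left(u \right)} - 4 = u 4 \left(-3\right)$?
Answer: $2448765$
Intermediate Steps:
$z{\left(u \right)} = 4 - 12 u$ ($z{\left(u \right)} = 4 + u 4 \left(-3\right) = 4 + 4 u \left(-3\right) = 4 - 12 u$)
$I{\left(Z \right)} = 2 Z$
$\left(-30518 + 12379\right) \left(V{\left(29,-58 \right)} + I{\left(z{\left(10 \right)} \right)}\right) = \left(-30518 + 12379\right) \left(\left(39 - -58\right) + 2 \left(4 - 120\right)\right) = - 18139 \left(\left(39 + 58\right) + 2 \left(4 - 120\right)\right) = - 18139 \left(97 + 2 \left(-116\right)\right) = - 18139 \left(97 - 232\right) = \left(-18139\right) \left(-135\right) = 2448765$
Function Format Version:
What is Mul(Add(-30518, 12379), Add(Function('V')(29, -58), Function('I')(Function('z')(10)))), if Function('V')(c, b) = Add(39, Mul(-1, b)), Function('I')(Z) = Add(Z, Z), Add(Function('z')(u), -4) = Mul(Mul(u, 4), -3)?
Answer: 2448765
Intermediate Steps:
Function('z')(u) = Add(4, Mul(-12, u)) (Function('z')(u) = Add(4, Mul(Mul(u, 4), -3)) = Add(4, Mul(Mul(4, u), -3)) = Add(4, Mul(-12, u)))
Function('I')(Z) = Mul(2, Z)
Mul(Add(-30518, 12379), Add(Function('V')(29, -58), Function('I')(Function('z')(10)))) = Mul(Add(-30518, 12379), Add(Add(39, Mul(-1, -58)), Mul(2, Add(4, Mul(-12, 10))))) = Mul(-18139, Add(Add(39, 58), Mul(2, Add(4, -120)))) = Mul(-18139, Add(97, Mul(2, -116))) = Mul(-18139, Add(97, -232)) = Mul(-18139, -135) = 2448765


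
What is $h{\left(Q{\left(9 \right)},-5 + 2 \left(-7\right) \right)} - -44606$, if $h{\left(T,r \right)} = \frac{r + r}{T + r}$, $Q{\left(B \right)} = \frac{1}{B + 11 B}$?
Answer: $\frac{91491010}{2051} \approx 44608.0$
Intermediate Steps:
$Q{\left(B \right)} = \frac{1}{12 B}$
$h{\left(T,r \right)} = \frac{2 r}{T + r}$
$h{\left(Q{\left(9 \right)},-5 + 2 \left(-7\right) \right)} - -44606 = \frac{2 \left(-5 + 2 \left(-7\right)\right)}{\frac{1}{12 \cdot 9} + \left(-5 + 2 \left(-7\right)\right)} - -44606 = \frac{2 \left(-5 - 14\right)}{\frac{1}{12} \cdot \frac{1}{9} - 19} + 44606 = 2 \left(-19\right) \frac{1}{\frac{1}{108} - 19} + 44606 = 2 \left(-19\right) \frac{1}{- \frac{2051}{108}} + 44606 = 2 \left(-19\right) \left(- \frac{108}{2051}\right) + 44606 = \frac{4104}{2051} + 44606 = \frac{91491010}{2051}$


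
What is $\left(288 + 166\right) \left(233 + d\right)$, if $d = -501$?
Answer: $-121672$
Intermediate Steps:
$\left(288 + 166\right) \left(233 + d\right) = \left(288 + 166\right) \left(233 - 501\right) = 454 \left(-268\right) = -121672$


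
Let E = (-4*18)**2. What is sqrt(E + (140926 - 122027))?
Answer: sqrt(24083) ≈ 155.19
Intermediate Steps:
E = 5184 (E = (-72)**2 = 5184)
sqrt(E + (140926 - 122027)) = sqrt(5184 + (140926 - 122027)) = sqrt(5184 + 18899) = sqrt(24083)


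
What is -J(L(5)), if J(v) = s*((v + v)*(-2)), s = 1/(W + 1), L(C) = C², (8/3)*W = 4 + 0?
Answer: 40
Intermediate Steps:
W = 3/2 (W = 3*(4 + 0)/8 = (3/8)*4 = 3/2 ≈ 1.5000)
s = ⅖ (s = 1/(3/2 + 1) = 1/(5/2) = ⅖ ≈ 0.40000)
J(v) = -8*v/5 (J(v) = 2*((v + v)*(-2))/5 = 2*((2*v)*(-2))/5 = 2*(-4*v)/5 = -8*v/5)
-J(L(5)) = -(-8)*5²/5 = -(-8)*25/5 = -1*(-40) = 40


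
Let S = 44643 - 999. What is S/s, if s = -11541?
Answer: -14548/3847 ≈ -3.7816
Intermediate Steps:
S = 43644
S/s = 43644/(-11541) = 43644*(-1/11541) = -14548/3847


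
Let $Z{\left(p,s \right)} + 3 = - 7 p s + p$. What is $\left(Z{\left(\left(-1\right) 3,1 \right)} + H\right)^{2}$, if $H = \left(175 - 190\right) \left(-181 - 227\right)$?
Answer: $37638225$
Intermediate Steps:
$Z{\left(p,s \right)} = -3 + p - 7 p s$ ($Z{\left(p,s \right)} = -3 + \left(- 7 p s + p\right) = -3 - \left(- p + 7 p s\right) = -3 + p - 7 p s$)
$H = 6120$ ($H = \left(-15\right) \left(-408\right) = 6120$)
$\left(Z{\left(\left(-1\right) 3,1 \right)} + H\right)^{2} = \left(\left(-3 - 3 - 7 \left(\left(-1\right) 3\right) 1\right) + 6120\right)^{2} = \left(\left(-3 - 3 - \left(-21\right) 1\right) + 6120\right)^{2} = \left(\left(-3 - 3 + 21\right) + 6120\right)^{2} = \left(15 + 6120\right)^{2} = 6135^{2} = 37638225$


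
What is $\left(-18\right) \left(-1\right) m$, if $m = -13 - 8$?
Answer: $-378$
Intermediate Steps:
$m = -21$ ($m = -13 - 8 = -21$)
$\left(-18\right) \left(-1\right) m = \left(-18\right) \left(-1\right) \left(-21\right) = 18 \left(-21\right) = -378$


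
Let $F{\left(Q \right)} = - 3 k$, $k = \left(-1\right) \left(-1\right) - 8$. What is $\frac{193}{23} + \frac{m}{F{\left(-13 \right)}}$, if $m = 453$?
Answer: $\frac{4824}{161} \approx 29.963$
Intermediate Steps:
$k = -7$ ($k = 1 - 8 = -7$)
$F{\left(Q \right)} = 21$ ($F{\left(Q \right)} = \left(-3\right) \left(-7\right) = 21$)
$\frac{193}{23} + \frac{m}{F{\left(-13 \right)}} = \frac{193}{23} + \frac{453}{21} = 193 \cdot \frac{1}{23} + 453 \cdot \frac{1}{21} = \frac{193}{23} + \frac{151}{7} = \frac{4824}{161}$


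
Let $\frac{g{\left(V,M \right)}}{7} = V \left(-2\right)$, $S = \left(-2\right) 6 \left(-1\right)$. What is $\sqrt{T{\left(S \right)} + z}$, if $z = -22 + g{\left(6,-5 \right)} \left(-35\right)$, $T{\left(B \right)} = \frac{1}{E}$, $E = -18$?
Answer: $\frac{\sqrt{105046}}{6} \approx 54.018$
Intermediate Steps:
$S = 12$ ($S = \left(-12\right) \left(-1\right) = 12$)
$g{\left(V,M \right)} = - 14 V$ ($g{\left(V,M \right)} = 7 V \left(-2\right) = 7 \left(- 2 V\right) = - 14 V$)
$T{\left(B \right)} = - \frac{1}{18}$ ($T{\left(B \right)} = \frac{1}{-18} = - \frac{1}{18}$)
$z = 2918$ ($z = -22 + \left(-14\right) 6 \left(-35\right) = -22 - -2940 = -22 + 2940 = 2918$)
$\sqrt{T{\left(S \right)} + z} = \sqrt{- \frac{1}{18} + 2918} = \sqrt{\frac{52523}{18}} = \frac{\sqrt{105046}}{6}$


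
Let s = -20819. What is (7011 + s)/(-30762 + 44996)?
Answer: -6904/7117 ≈ -0.97007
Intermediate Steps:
(7011 + s)/(-30762 + 44996) = (7011 - 20819)/(-30762 + 44996) = -13808/14234 = -13808*1/14234 = -6904/7117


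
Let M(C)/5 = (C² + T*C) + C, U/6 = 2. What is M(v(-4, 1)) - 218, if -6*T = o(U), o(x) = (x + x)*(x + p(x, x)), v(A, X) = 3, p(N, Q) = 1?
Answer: -938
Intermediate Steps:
U = 12 (U = 6*2 = 12)
o(x) = 2*x*(1 + x) (o(x) = (x + x)*(x + 1) = (2*x)*(1 + x) = 2*x*(1 + x))
T = -52 (T = -12*(1 + 12)/3 = -12*13/3 = -⅙*312 = -52)
M(C) = -255*C + 5*C² (M(C) = 5*((C² - 52*C) + C) = 5*(C² - 51*C) = -255*C + 5*C²)
M(v(-4, 1)) - 218 = 5*3*(-51 + 3) - 218 = 5*3*(-48) - 218 = -720 - 218 = -938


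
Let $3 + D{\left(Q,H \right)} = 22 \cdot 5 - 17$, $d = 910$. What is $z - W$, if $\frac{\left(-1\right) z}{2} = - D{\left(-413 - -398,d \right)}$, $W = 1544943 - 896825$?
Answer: $-647938$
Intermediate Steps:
$W = 648118$ ($W = 1544943 - 896825 = 648118$)
$D{\left(Q,H \right)} = 90$ ($D{\left(Q,H \right)} = -3 + \left(22 \cdot 5 - 17\right) = -3 + \left(110 - 17\right) = -3 + 93 = 90$)
$z = 180$ ($z = - 2 \left(\left(-1\right) 90\right) = \left(-2\right) \left(-90\right) = 180$)
$z - W = 180 - 648118 = -647938$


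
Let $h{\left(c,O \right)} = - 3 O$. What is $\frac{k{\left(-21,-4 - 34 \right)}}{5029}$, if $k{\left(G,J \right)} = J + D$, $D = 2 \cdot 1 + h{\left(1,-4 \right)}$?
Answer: $- \frac{24}{5029} \approx -0.0047723$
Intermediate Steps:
$D = 14$ ($D = 2 \cdot 1 - -12 = 2 + 12 = 14$)
$k{\left(G,J \right)} = 14 + J$ ($k{\left(G,J \right)} = J + 14 = 14 + J$)
$\frac{k{\left(-21,-4 - 34 \right)}}{5029} = \frac{14 - 38}{5029} = \left(14 - 38\right) \frac{1}{5029} = \left(-24\right) \frac{1}{5029} = - \frac{24}{5029}$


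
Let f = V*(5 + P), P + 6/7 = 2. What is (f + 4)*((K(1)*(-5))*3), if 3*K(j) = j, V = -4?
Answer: 720/7 ≈ 102.86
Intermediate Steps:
P = 8/7 (P = -6/7 + 2 = 8/7 ≈ 1.1429)
K(j) = j/3
f = -172/7 (f = -4*(5 + 8/7) = -4*43/7 = -172/7 ≈ -24.571)
(f + 4)*((K(1)*(-5))*3) = (-172/7 + 4)*((((⅓)*1)*(-5))*3) = -144*(⅓)*(-5)*3/7 = -(-240)*3/7 = -144/7*(-5) = 720/7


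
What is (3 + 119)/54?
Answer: 61/27 ≈ 2.2593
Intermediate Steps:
(3 + 119)/54 = (1/54)*122 = 61/27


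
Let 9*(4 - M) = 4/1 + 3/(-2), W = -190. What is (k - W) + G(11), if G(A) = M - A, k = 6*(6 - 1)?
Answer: 3829/18 ≈ 212.72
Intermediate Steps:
k = 30 (k = 6*5 = 30)
M = 67/18 (M = 4 - (4/1 + 3/(-2))/9 = 4 - (4*1 + 3*(-½))/9 = 4 - (4 - 3/2)/9 = 4 - ⅑*5/2 = 4 - 5/18 = 67/18 ≈ 3.7222)
G(A) = 67/18 - A
(k - W) + G(11) = (30 - 1*(-190)) + (67/18 - 1*11) = (30 + 190) + (67/18 - 11) = 220 - 131/18 = 3829/18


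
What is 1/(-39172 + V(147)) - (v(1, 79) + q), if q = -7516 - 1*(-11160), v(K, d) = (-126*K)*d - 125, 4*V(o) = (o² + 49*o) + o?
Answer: 821936111/127729 ≈ 6435.0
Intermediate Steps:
V(o) = o²/4 + 25*o/2 (V(o) = ((o² + 49*o) + o)/4 = (o² + 50*o)/4 = o²/4 + 25*o/2)
v(K, d) = -125 - 126*K*d (v(K, d) = -126*K*d - 125 = -125 - 126*K*d)
q = 3644 (q = -7516 + 11160 = 3644)
1/(-39172 + V(147)) - (v(1, 79) + q) = 1/(-39172 + (¼)*147*(50 + 147)) - ((-125 - 126*1*79) + 3644) = 1/(-39172 + (¼)*147*197) - ((-125 - 9954) + 3644) = 1/(-39172 + 28959/4) - (-10079 + 3644) = 1/(-127729/4) - 1*(-6435) = -4/127729 + 6435 = 821936111/127729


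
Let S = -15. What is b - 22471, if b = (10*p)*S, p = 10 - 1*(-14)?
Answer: -26071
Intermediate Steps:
p = 24 (p = 10 + 14 = 24)
b = -3600 (b = (10*24)*(-15) = 240*(-15) = -3600)
b - 22471 = -3600 - 22471 = -26071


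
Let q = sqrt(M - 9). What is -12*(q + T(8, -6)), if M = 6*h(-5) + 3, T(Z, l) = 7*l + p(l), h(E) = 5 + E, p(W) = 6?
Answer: 432 - 12*I*sqrt(6) ≈ 432.0 - 29.394*I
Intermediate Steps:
T(Z, l) = 6 + 7*l (T(Z, l) = 7*l + 6 = 6 + 7*l)
M = 3 (M = 6*(5 - 5) + 3 = 6*0 + 3 = 0 + 3 = 3)
q = I*sqrt(6) (q = sqrt(3 - 9) = sqrt(-6) = I*sqrt(6) ≈ 2.4495*I)
-12*(q + T(8, -6)) = -12*(I*sqrt(6) + (6 + 7*(-6))) = -12*(I*sqrt(6) + (6 - 42)) = -12*(I*sqrt(6) - 36) = -12*(-36 + I*sqrt(6)) = 432 - 12*I*sqrt(6)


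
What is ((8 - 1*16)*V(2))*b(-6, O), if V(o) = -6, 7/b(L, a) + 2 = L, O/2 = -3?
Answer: -42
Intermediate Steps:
O = -6 (O = 2*(-3) = -6)
b(L, a) = 7/(-2 + L)
((8 - 1*16)*V(2))*b(-6, O) = ((8 - 1*16)*(-6))*(7/(-2 - 6)) = ((8 - 16)*(-6))*(7/(-8)) = (-8*(-6))*(7*(-⅛)) = 48*(-7/8) = -42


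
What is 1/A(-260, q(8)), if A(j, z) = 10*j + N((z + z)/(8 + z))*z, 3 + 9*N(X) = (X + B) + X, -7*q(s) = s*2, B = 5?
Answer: -315/819032 ≈ -0.00038460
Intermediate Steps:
q(s) = -2*s/7 (q(s) = -s*2/7 = -2*s/7)
N(X) = 2/9 + 2*X/9 (N(X) = -⅓ + ((X + 5) + X)/9 = -⅓ + ((5 + X) + X)/9 = -⅓ + (5 + 2*X)/9 = -⅓ + (5/9 + 2*X/9) = 2/9 + 2*X/9)
A(j, z) = 10*j + z*(2/9 + 4*z/(9*(8 + z))) (A(j, z) = 10*j + (2/9 + 2*((z + z)/(8 + z))/9)*z = 10*j + (2/9 + 2*((2*z)/(8 + z))/9)*z = 10*j + (2/9 + 2*(2*z/(8 + z))/9)*z = 10*j + (2/9 + 4*z/(9*(8 + z)))*z = 10*j + z*(2/9 + 4*z/(9*(8 + z))))
1/A(-260, q(8)) = 1/(2*((-2/7*8)*(8 + 3*(-2/7*8)) + 45*(-260)*(8 - 2/7*8))/(9*(8 - 2/7*8))) = 1/(2*(-16*(8 + 3*(-16/7))/7 + 45*(-260)*(8 - 16/7))/(9*(8 - 16/7))) = 1/(2*(-16*(8 - 48/7)/7 + 45*(-260)*(40/7))/(9*(40/7))) = 1/((2/9)*(7/40)*(-16/7*8/7 - 468000/7)) = 1/((2/9)*(7/40)*(-128/49 - 468000/7)) = 1/((2/9)*(7/40)*(-3276128/49)) = 1/(-819032/315) = -315/819032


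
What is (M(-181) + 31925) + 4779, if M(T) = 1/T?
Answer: 6643423/181 ≈ 36704.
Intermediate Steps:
(M(-181) + 31925) + 4779 = (1/(-181) + 31925) + 4779 = (-1/181 + 31925) + 4779 = 5778424/181 + 4779 = 6643423/181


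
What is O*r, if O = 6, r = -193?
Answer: -1158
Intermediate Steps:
O*r = 6*(-193) = -1158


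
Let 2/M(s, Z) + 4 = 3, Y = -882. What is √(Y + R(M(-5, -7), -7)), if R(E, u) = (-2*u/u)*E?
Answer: I*√878 ≈ 29.631*I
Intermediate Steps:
M(s, Z) = -2 (M(s, Z) = 2/(-4 + 3) = 2/(-1) = 2*(-1) = -2)
R(E, u) = -2*E (R(E, u) = (-2*1)*E = -2*E)
√(Y + R(M(-5, -7), -7)) = √(-882 - 2*(-2)) = √(-882 + 4) = √(-878) = I*√878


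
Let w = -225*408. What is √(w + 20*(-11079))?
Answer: 6*I*√8705 ≈ 559.8*I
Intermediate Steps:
w = -91800
√(w + 20*(-11079)) = √(-91800 + 20*(-11079)) = √(-91800 - 221580) = √(-313380) = 6*I*√8705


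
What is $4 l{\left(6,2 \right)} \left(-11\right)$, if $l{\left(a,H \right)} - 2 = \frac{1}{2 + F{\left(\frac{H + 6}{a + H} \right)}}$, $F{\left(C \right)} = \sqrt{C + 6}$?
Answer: $- \frac{176}{3} - \frac{44 \sqrt{7}}{3} \approx -97.471$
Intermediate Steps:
$F{\left(C \right)} = \sqrt{6 + C}$
$l{\left(a,H \right)} = 2 + \frac{1}{2 + \sqrt{6 + \frac{6 + H}{H + a}}}$ ($l{\left(a,H \right)} = 2 + \frac{1}{2 + \sqrt{6 + \frac{H + 6}{a + H}}} = 2 + \frac{1}{2 + \sqrt{6 + \frac{6 + H}{H + a}}}$)
$4 l{\left(6,2 \right)} \left(-11\right) = 4 \frac{5 + 2 \sqrt{\frac{6 + 6 \cdot 6 + 7 \cdot 2}{2 + 6}}}{2 + \sqrt{\frac{6 + 6 \cdot 6 + 7 \cdot 2}{2 + 6}}} \left(-11\right) = 4 \frac{5 + 2 \sqrt{\frac{6 + 36 + 14}{8}}}{2 + \sqrt{\frac{6 + 36 + 14}{8}}} \left(-11\right) = 4 \frac{5 + 2 \sqrt{\frac{1}{8} \cdot 56}}{2 + \sqrt{\frac{1}{8} \cdot 56}} \left(-11\right) = 4 \frac{5 + 2 \sqrt{7}}{2 + \sqrt{7}} \left(-11\right) = \frac{4 \left(5 + 2 \sqrt{7}\right)}{2 + \sqrt{7}} \left(-11\right) = - \frac{44 \left(5 + 2 \sqrt{7}\right)}{2 + \sqrt{7}}$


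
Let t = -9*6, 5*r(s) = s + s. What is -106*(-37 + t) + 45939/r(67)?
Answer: 1522259/134 ≈ 11360.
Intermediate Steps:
r(s) = 2*s/5 (r(s) = (s + s)/5 = (2*s)/5 = 2*s/5)
t = -54
-106*(-37 + t) + 45939/r(67) = -106*(-37 - 54) + 45939/(((⅖)*67)) = -106*(-91) + 45939/(134/5) = 9646 + 45939*(5/134) = 9646 + 229695/134 = 1522259/134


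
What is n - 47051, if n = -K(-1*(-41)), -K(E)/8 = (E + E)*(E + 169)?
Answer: 90709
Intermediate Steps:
K(E) = -16*E*(169 + E) (K(E) = -8*(E + E)*(E + 169) = -8*2*E*(169 + E) = -16*E*(169 + E))
n = 137760 (n = -(-16)*(-1*(-41))*(169 - 1*(-41)) = -(-16)*41*(169 + 41) = -(-16)*41*210 = -1*(-137760) = 137760)
n - 47051 = 137760 - 47051 = 90709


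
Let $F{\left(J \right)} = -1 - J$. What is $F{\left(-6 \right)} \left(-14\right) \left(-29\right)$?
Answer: $2030$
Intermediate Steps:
$F{\left(-6 \right)} \left(-14\right) \left(-29\right) = \left(-1 - -6\right) \left(-14\right) \left(-29\right) = \left(-1 + 6\right) \left(-14\right) \left(-29\right) = 5 \left(-14\right) \left(-29\right) = \left(-70\right) \left(-29\right) = 2030$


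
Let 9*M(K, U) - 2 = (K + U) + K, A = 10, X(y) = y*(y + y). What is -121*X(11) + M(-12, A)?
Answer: -87850/3 ≈ -29283.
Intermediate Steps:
X(y) = 2*y² (X(y) = y*(2*y) = 2*y²)
M(K, U) = 2/9 + U/9 + 2*K/9 (M(K, U) = 2/9 + ((K + U) + K)/9 = 2/9 + (U + 2*K)/9 = 2/9 + (U/9 + 2*K/9) = 2/9 + U/9 + 2*K/9)
-121*X(11) + M(-12, A) = -242*11² + (2/9 + (⅑)*10 + (2/9)*(-12)) = -242*121 + (2/9 + 10/9 - 8/3) = -121*242 - 4/3 = -29282 - 4/3 = -87850/3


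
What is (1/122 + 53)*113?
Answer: 730771/122 ≈ 5989.9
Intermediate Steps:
(1/122 + 53)*113 = (6467/122)*113 = 730771/122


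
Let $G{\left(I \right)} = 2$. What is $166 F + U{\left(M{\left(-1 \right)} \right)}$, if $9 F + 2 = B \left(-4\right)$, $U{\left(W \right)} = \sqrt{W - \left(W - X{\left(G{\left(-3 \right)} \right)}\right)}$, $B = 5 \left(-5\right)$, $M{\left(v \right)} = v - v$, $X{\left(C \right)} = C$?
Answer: $\frac{16268}{9} + \sqrt{2} \approx 1809.0$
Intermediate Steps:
$M{\left(v \right)} = 0$
$B = -25$
$U{\left(W \right)} = \sqrt{2}$ ($U{\left(W \right)} = \sqrt{W - \left(-2 + W\right)} = \sqrt{2}$)
$F = \frac{98}{9}$ ($F = - \frac{2}{9} + \frac{\left(-25\right) \left(-4\right)}{9} = - \frac{2}{9} + \frac{1}{9} \cdot 100 = - \frac{2}{9} + \frac{100}{9} = \frac{98}{9} \approx 10.889$)
$166 F + U{\left(M{\left(-1 \right)} \right)} = 166 \cdot \frac{98}{9} + \sqrt{2} = \frac{16268}{9} + \sqrt{2}$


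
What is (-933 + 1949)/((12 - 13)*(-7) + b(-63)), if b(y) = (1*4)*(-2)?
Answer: -1016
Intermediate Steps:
b(y) = -8 (b(y) = 4*(-2) = -8)
(-933 + 1949)/((12 - 13)*(-7) + b(-63)) = (-933 + 1949)/((12 - 13)*(-7) - 8) = 1016/(-1*(-7) - 8) = 1016/(7 - 8) = 1016/(-1) = 1016*(-1) = -1016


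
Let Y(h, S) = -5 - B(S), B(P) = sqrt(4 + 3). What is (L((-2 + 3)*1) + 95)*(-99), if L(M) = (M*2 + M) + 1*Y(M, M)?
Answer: -9207 + 99*sqrt(7) ≈ -8945.1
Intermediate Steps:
B(P) = sqrt(7)
Y(h, S) = -5 - sqrt(7)
L(M) = -5 - sqrt(7) + 3*M (L(M) = (M*2 + M) + 1*(-5 - sqrt(7)) = (2*M + M) + (-5 - sqrt(7)) = 3*M + (-5 - sqrt(7)) = -5 - sqrt(7) + 3*M)
(L((-2 + 3)*1) + 95)*(-99) = ((-5 - sqrt(7) + 3*((-2 + 3)*1)) + 95)*(-99) = ((-5 - sqrt(7) + 3*(1*1)) + 95)*(-99) = ((-5 - sqrt(7) + 3*1) + 95)*(-99) = ((-5 - sqrt(7) + 3) + 95)*(-99) = ((-2 - sqrt(7)) + 95)*(-99) = (93 - sqrt(7))*(-99) = -9207 + 99*sqrt(7)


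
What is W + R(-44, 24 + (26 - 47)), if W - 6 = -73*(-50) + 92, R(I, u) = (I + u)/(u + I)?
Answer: 3749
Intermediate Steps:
R(I, u) = 1 (R(I, u) = (I + u)/(I + u) = 1)
W = 3748 (W = 6 + (-73*(-50) + 92) = 6 + (3650 + 92) = 6 + 3742 = 3748)
W + R(-44, 24 + (26 - 47)) = 3748 + 1 = 3749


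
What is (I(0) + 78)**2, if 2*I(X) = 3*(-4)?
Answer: 5184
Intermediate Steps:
I(X) = -6 (I(X) = (3*(-4))/2 = (1/2)*(-12) = -6)
(I(0) + 78)**2 = (-6 + 78)**2 = 72**2 = 5184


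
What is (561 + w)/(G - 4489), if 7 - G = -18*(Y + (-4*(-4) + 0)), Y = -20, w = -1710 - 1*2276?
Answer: 3425/4554 ≈ 0.75209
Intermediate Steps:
w = -3986 (w = -1710 - 2276 = -3986)
G = -65 (G = 7 - (-18)*(-20 + (-4*(-4) + 0)) = 7 - (-18)*(-20 + (16 + 0)) = 7 - (-18)*(-20 + 16) = 7 - (-18)*(-4) = 7 - 1*72 = 7 - 72 = -65)
(561 + w)/(G - 4489) = (561 - 3986)/(-65 - 4489) = -3425/(-4554) = -3425*(-1/4554) = 3425/4554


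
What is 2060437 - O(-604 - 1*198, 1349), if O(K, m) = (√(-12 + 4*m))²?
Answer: 2055053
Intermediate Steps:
O(K, m) = -12 + 4*m
2060437 - O(-604 - 1*198, 1349) = 2060437 - (-12 + 4*1349) = 2060437 - (-12 + 5396) = 2060437 - 1*5384 = 2060437 - 5384 = 2055053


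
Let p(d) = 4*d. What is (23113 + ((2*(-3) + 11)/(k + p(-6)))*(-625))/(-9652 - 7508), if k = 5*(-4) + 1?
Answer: -41541/30745 ≈ -1.3511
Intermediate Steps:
k = -19 (k = -20 + 1 = -19)
(23113 + ((2*(-3) + 11)/(k + p(-6)))*(-625))/(-9652 - 7508) = (23113 + ((2*(-3) + 11)/(-19 + 4*(-6)))*(-625))/(-9652 - 7508) = (23113 + ((-6 + 11)/(-19 - 24))*(-625))/(-17160) = (23113 + (5/(-43))*(-625))*(-1/17160) = (23113 + (5*(-1/43))*(-625))*(-1/17160) = (23113 - 5/43*(-625))*(-1/17160) = (23113 + 3125/43)*(-1/17160) = (996984/43)*(-1/17160) = -41541/30745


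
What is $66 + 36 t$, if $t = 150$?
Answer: $5466$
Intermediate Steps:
$66 + 36 t = 66 + 36 \cdot 150 = 66 + 5400 = 5466$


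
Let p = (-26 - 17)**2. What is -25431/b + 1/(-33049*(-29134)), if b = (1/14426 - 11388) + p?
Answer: 117746105118056203/44165785384825986 ≈ 2.6660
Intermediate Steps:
p = 1849 (p = (-43)**2 = 1849)
b = -137609613/14426 (b = (1/14426 - 11388) + 1849 = -164283287/14426 + 1849 = -137609613/14426 ≈ -9539.0)
-25431/b + 1/(-33049*(-29134)) = -25431/(-137609613/14426) + 1/(-33049*(-29134)) = -25431*(-14426/137609613) - 1/33049*(-1/29134) = 122289202/45869871 + 1/962849566 = 117746105118056203/44165785384825986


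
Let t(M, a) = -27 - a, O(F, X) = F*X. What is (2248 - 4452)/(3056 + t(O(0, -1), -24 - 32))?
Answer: -2204/3085 ≈ -0.71442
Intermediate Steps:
(2248 - 4452)/(3056 + t(O(0, -1), -24 - 32)) = (2248 - 4452)/(3056 + (-27 - (-24 - 32))) = -2204/(3056 + (-27 - 1*(-56))) = -2204/(3056 + (-27 + 56)) = -2204/(3056 + 29) = -2204/3085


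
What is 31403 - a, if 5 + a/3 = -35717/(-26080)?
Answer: 819274289/26080 ≈ 31414.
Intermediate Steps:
a = -284049/26080 (a = -15 + 3*(-35717/(-26080)) = -15 + 3*(-35717*(-1/26080)) = -15 + 3*(35717/26080) = -15 + 107151/26080 = -284049/26080 ≈ -10.891)
31403 - a = 31403 - 1*(-284049/26080) = 31403 + 284049/26080 = 819274289/26080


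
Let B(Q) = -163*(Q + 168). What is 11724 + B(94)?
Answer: -30982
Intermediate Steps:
B(Q) = -27384 - 163*Q (B(Q) = -163*(168 + Q) = -27384 - 163*Q)
11724 + B(94) = 11724 + (-27384 - 163*94) = 11724 + (-27384 - 15322) = 11724 - 42706 = -30982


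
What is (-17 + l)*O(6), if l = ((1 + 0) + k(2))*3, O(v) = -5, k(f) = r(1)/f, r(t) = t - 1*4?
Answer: 185/2 ≈ 92.500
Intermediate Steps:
r(t) = -4 + t (r(t) = t - 4 = -4 + t)
k(f) = -3/f (k(f) = (-4 + 1)/f = -3/f)
l = -3/2 (l = ((1 + 0) - 3/2)*3 = (1 - 3*½)*3 = (1 - 3/2)*3 = -½*3 = -3/2 ≈ -1.5000)
(-17 + l)*O(6) = (-17 - 3/2)*(-5) = -37/2*(-5) = 185/2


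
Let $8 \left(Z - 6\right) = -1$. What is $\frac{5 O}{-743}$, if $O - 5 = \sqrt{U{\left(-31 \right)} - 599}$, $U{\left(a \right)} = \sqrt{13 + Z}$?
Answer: $- \frac{25}{743} - \frac{5 i \sqrt{2396 - \sqrt{302}}}{1486} \approx -0.033647 - 0.1641 i$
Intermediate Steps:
$Z = \frac{47}{8}$ ($Z = 6 + \frac{1}{8} \left(-1\right) = 6 - \frac{1}{8} = \frac{47}{8} \approx 5.875$)
$U{\left(a \right)} = \frac{\sqrt{302}}{4}$ ($U{\left(a \right)} = \sqrt{13 + \frac{47}{8}} = \sqrt{\frac{151}{8}} = \frac{\sqrt{302}}{4}$)
$O = 5 + \sqrt{-599 + \frac{\sqrt{302}}{4}}$ ($O = 5 + \sqrt{\frac{\sqrt{302}}{4} - 599} = 5 + \sqrt{-599 + \frac{\sqrt{302}}{4}} \approx 5.0 + 24.386 i$)
$\frac{5 O}{-743} = \frac{5 \left(5 + \frac{\sqrt{-2396 + \sqrt{302}}}{2}\right)}{-743} = \left(25 + \frac{5 \sqrt{-2396 + \sqrt{302}}}{2}\right) \left(- \frac{1}{743}\right) = - \frac{25}{743} - \frac{5 \sqrt{-2396 + \sqrt{302}}}{1486}$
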